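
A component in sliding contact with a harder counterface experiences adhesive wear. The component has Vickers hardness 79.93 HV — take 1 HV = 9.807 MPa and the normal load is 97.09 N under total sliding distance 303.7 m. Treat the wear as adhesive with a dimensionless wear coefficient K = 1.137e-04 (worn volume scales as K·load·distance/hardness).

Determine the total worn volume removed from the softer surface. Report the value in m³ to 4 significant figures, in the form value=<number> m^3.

value=4.277e-09 m^3

Intermediates are shown rounded — the algebra holds full precision; rounded once at the end to 4 significant digits.
Hardness H = 79.93 HV × 9.807 MPa/HV = 783.9 MPa = 7.839e+08 Pa.
As SI base values: W = 97.09 N, H = 7.839e+08 Pa, K = 1.137e-04.
Volume removed: V = K·W·L/H = 1.137e-04 · 97.09 · 303.7 / 7.839e+08 = 4.277e-09 m³.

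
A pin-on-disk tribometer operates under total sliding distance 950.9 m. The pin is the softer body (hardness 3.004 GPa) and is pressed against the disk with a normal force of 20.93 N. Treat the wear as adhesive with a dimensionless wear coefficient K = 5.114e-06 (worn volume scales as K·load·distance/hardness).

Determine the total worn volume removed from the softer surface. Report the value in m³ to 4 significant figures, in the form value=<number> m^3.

value=3.388e-11 m^3

Every step keeps exact precision — the intermediates are displayed rounded; a lone final rounding to four significant figures.
Convert: Hardness H = 3.004 GPa = 3.004e+09 Pa.
In SI base units: W = 20.93 N, H = 3.004e+09 Pa, K = 5.114e-06.
Archard volume V = K·W·L/H = 5.114e-06 · 20.93 · 950.9 / 3.004e+09 = 3.388e-11 m³.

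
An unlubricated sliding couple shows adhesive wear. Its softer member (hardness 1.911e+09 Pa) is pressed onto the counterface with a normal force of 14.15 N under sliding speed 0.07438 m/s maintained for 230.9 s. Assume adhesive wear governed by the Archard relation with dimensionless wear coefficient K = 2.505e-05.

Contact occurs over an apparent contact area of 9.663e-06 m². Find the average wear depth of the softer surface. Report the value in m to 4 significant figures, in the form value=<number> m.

The algebra keeps exact precision, and the intermediates are shown rounded — rounded once at the end to 4 significant figures.
Convert: Sliding distance L = v·t = 0.07438 m/s × 230.9 s = 17.17 m.
Working in SI base units: W = 14.15 N, H = 1.911e+09 Pa, K = 2.505e-05.
Apply Archard: V = K·W·L/H = 2.505e-05 · 14.15 · 17.17 / 1.911e+09 = 3.186e-12 m³.
Mean wear depth h = V/A = 3.186e-12 / 9.663e-06 = 3.297e-07 m.

value=3.297e-07 m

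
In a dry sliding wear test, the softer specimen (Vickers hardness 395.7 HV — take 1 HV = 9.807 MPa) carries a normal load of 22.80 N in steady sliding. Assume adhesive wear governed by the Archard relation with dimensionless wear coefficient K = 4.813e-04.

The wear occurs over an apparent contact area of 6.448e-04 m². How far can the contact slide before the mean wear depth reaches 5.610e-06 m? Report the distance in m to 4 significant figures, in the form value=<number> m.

Intermediate values are displayed rounded. The algebra maintains full float precision — rounded once at the end to 4 significant figures.
Convert: Hardness H = 395.7 HV × 9.807 MPa/HV = 3881 MPa = 3.881e+09 Pa.
Working in SI base units: W = 22.80 N, H = 3.881e+09 Pa, K = 4.813e-04.
Volume at the limit: V_lim = h_lim·A = 5.610e-06 · 6.448e-04 = 3.617e-09 m³.
Thus life L = V_lim·H/(K·W) = 3.617e-09 · 3.881e+09 / (4.813e-04 · 22.80) = 1279 m.

value=1279 m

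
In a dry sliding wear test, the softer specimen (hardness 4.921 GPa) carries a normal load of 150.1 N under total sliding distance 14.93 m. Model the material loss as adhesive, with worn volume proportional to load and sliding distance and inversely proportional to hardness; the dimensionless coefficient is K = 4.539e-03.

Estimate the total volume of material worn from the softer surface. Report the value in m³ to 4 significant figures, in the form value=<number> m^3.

value=2.067e-09 m^3

Intermediate values are printed rounded; the computation maintains full precision, and one last rounding, at 4 significant figures.
Hardness H = 4.921 GPa = 4.921e+09 Pa.
As SI base values: W = 150.1 N, H = 4.921e+09 Pa, K = 4.539e-03.
Apply Archard: V = K·W·L/H = 4.539e-03 · 150.1 · 14.93 / 4.921e+09 = 2.067e-09 m³.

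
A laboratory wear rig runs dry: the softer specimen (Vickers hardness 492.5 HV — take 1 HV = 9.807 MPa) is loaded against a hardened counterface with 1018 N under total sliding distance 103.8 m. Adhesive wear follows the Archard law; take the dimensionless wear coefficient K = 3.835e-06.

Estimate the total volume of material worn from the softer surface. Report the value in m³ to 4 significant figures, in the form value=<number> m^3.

value=8.390e-11 m^3

Shown intermediates are rounded — each operation carries exact precision. Rounded once at the end, at four significant digits.
Hardness H = 492.5 HV × 9.807 MPa/HV = 4830 MPa = 4.830e+09 Pa.
Working in SI base units: W = 1018 N, H = 4.830e+09 Pa, K = 3.835e-06.
Worn volume V = K·W·L/H = 3.835e-06 · 1018 · 103.8 / 4.830e+09 = 8.390e-11 m³.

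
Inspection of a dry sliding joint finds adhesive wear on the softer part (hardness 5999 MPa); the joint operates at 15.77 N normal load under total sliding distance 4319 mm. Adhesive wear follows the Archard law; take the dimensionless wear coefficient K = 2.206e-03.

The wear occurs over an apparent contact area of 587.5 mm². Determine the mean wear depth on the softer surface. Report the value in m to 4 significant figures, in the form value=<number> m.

value=4.263e-08 m

The algebra maintains full precision — shown intermediates are rounded, and one last rounding, at four significant digits.
Convert: Path length L = 4319 mm = 4.319 m.
Convert: Hardness H = 5999 MPa = 5.999e+09 Pa.
Convert: Contact area A = 587.5 mm² = 5.875e-04 m².
Restated in SI base units: W = 15.77 N, H = 5.999e+09 Pa, K = 2.206e-03.
Wear volume V = K·W·L/H = 2.206e-03 · 15.77 · 4.319 / 5.999e+09 = 2.505e-11 m³.
Average depth h = V/A = 2.505e-11 / 5.875e-04 = 4.263e-08 m.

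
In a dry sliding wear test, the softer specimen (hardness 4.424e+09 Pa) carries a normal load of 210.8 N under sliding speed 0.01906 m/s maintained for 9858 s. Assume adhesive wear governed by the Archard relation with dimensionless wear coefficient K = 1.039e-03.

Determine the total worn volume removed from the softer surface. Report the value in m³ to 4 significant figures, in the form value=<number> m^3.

value=9.302e-09 m^3

Shown intermediates are rounded; every step keeps exact precision; one final rounding, at four significant digits.
Convert: Distance covered L = v·t = 0.01906 m/s × 9858 s = 187.9 m.
In SI base units: W = 210.8 N, H = 4.424e+09 Pa, K = 1.039e-03.
Archard volume V = K·W·L/H = 1.039e-03 · 210.8 · 187.9 / 4.424e+09 = 9.302e-09 m³.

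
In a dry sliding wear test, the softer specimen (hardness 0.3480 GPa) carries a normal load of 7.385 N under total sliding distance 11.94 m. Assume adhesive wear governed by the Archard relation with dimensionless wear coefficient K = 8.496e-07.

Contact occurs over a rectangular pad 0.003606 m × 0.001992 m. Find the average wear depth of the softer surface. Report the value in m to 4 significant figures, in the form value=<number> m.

Each operation holds exact precision — shown intermediates are rounded, and a single final rounding, at four significant digits.
Convert: Hardness H = 0.3480 GPa = 3.480e+08 Pa.
Convert: Contact area A = 0.003606 m × 0.001992 m = 7.183e-06 m².
SI base units throughout: W = 7.385 N, H = 3.480e+08 Pa, K = 8.496e-07.
The Archard volume V = K·W·L/H = 8.496e-07 · 7.385 · 11.94 / 3.480e+08 = 2.153e-13 m³.
Mean wear depth h = V/A = 2.153e-13 / 7.183e-06 = 2.997e-08 m.

value=2.997e-08 m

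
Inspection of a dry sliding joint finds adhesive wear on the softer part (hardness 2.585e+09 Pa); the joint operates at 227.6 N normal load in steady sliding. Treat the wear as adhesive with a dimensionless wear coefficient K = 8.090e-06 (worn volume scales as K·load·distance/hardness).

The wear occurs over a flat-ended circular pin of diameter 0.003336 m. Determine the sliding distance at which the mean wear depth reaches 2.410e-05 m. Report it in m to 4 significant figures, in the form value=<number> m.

Intermediate values are shown rounded — all arithmetic holds full precision; rounded just once to 4 significant figures.
Convert: Contact area A = π·d²/4 = π·(0.003336 m)²/4 = 8.741e-06 m².
In SI base units: W = 227.6 N, H = 2.585e+09 Pa, K = 8.090e-06.
Wearable volume V_lim = h_lim·A = 2.410e-05 · 8.741e-06 = 2.106e-10 m³.
Thus life L = V_lim·H/(K·W) = 2.106e-10 · 2.585e+09 / (8.090e-06 · 227.6) = 295.7 m.

value=295.7 m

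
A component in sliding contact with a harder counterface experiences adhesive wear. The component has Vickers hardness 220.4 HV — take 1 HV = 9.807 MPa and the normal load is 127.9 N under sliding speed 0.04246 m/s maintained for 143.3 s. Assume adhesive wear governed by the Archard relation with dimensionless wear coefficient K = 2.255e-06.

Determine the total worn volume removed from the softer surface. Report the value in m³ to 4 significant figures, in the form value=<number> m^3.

Each operation keeps full precision. Printed values are rounded; rounded just once: four significant digits.
The distance L = v·t = 0.04246 m/s × 143.3 s = 6.085 m.
Hardness H = 220.4 HV × 9.807 MPa/HV = 2161 MPa = 2.161e+09 Pa.
In SI base units, W = 127.9 N, H = 2.161e+09 Pa, K = 2.255e-06.
Worn volume V = K·W·L/H = 2.255e-06 · 127.9 · 6.085 / 2.161e+09 = 8.119e-13 m³.

value=8.119e-13 m^3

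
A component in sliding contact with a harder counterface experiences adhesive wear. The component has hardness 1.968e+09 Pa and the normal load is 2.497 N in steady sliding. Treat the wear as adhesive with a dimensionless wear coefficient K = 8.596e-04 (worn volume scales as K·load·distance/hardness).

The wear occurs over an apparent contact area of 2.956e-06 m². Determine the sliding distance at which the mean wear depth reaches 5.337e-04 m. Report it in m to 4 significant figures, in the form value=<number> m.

Every step maintains full float precision; intermediate values are shown rounded, and rounded just once, at four significant figures.
In SI base units: W = 2.497 N, H = 1.968e+09 Pa, K = 8.596e-04.
Limit volume V_lim = h_lim·A = 5.337e-04 · 2.956e-06 = 1.578e-09 m³.
So the life L = V_lim·H/(K·W) = 1.578e-09 · 1.968e+09 / (8.596e-04 · 2.497) = 1446 m.

value=1446 m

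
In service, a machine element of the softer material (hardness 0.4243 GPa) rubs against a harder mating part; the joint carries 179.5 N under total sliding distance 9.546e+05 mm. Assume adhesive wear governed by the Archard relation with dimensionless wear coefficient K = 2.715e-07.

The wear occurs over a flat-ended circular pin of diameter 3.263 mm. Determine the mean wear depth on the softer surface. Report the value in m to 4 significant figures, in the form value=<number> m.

value=1.311e-05 m

Intermediate values are shown rounded, and every step carries exact precision; one last rounding to four significant digits.
Convert: The distance L = 9.546e+05 mm = 954.6 m.
Convert: Hardness H = 0.4243 GPa = 4.243e+08 Pa.
Convert: Pin diameter d = 3.263 mm = 0.003263 m. Contact area A = π·d²/4 = π·(0.003263 m)²/4 = 8.362e-06 m².
Restated in SI base units: W = 179.5 N, H = 4.243e+08 Pa, K = 2.715e-07.
Archard volume V = K·W·L/H = 2.715e-07 · 179.5 · 954.6 / 4.243e+08 = 1.096e-10 m³.
Mean wear depth h = V/A = 1.096e-10 / 8.362e-06 = 1.311e-05 m.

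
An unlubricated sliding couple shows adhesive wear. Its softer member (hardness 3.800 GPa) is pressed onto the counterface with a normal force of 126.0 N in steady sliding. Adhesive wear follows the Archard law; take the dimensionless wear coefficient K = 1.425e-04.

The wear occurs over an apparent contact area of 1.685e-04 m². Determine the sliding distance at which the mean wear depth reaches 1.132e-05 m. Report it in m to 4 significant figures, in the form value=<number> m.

value=403.7 m

All working math carries full precision — the intermediates are displayed rounded — one final rounding to 4 significant digits.
Hardness H = 3.800 GPa = 3.800e+09 Pa.
Restated in SI base units: W = 126.0 N, H = 3.800e+09 Pa, K = 1.425e-04.
Volume at the limit: V_lim = h_lim·A = 1.132e-05 · 1.685e-04 = 1.907e-09 m³.
Thus life L = V_lim·H/(K·W) = 1.907e-09 · 3.800e+09 / (1.425e-04 · 126.0) = 403.7 m.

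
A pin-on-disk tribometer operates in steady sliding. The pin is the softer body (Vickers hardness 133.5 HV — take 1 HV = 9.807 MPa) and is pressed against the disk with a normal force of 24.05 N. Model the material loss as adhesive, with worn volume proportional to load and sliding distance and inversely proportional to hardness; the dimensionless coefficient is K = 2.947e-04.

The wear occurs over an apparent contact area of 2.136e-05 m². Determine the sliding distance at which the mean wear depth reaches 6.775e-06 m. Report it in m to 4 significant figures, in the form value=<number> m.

Shown intermediates are rounded; the computation carries exact precision; a single final rounding, at four significant figures.
Convert: Hardness H = 133.5 HV × 9.807 MPa/HV = 1309 MPa = 1.309e+09 Pa.
As SI base values: W = 24.05 N, H = 1.309e+09 Pa, K = 2.947e-04.
Limit volume V_lim = h_lim·A = 6.775e-06 · 2.136e-05 = 1.447e-10 m³.
Inverting, life L = V_lim·H/(K·W) = 1.447e-10 · 1.309e+09 / (2.947e-04 · 24.05) = 26.73 m.

value=26.73 m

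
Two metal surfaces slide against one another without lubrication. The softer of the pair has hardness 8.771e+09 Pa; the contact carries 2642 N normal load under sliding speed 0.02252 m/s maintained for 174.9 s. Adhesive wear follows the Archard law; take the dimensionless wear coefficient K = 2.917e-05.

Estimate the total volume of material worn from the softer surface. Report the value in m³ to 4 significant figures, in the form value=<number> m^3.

All arithmetic keeps full float precision, and shown intermediates are rounded; a single final rounding, at four significant figures.
Convert: Distance L = v·t = 0.02252 m/s × 174.9 s = 3.939 m.
As SI base values: W = 2642 N, H = 8.771e+09 Pa, K = 2.917e-05.
Worn volume V = K·W·L/H = 2.917e-05 · 2642 · 3.939 / 8.771e+09 = 3.461e-11 m³.

value=3.461e-11 m^3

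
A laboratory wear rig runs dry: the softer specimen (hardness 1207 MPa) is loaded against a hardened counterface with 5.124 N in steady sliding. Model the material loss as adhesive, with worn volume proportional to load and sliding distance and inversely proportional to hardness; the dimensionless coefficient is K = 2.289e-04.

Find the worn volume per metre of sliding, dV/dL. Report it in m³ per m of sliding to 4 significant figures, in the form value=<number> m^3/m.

value=9.717e-13 m^3/m

Intermediate values appear rounded — all arithmetic runs at exact precision — rounded once at the end to 4 significant digits.
Convert: Hardness H = 1207 MPa = 1.207e+09 Pa.
In SI base units, W = 5.124 N, H = 1.207e+09 Pa, K = 2.289e-04.
Rate of wear dV/dL = K·W/H — distance-free: 2.289e-04 · 5.124 / 1.207e+09 = 9.717e-13 m³/m.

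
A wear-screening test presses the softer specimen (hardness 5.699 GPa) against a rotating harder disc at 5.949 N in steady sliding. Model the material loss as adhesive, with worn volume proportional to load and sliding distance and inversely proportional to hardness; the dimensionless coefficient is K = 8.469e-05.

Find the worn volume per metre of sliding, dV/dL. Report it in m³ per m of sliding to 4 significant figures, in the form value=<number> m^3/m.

value=8.841e-14 m^3/m

The algebra holds full float precision; the intermediates are printed rounded; rounded once at the end to four significant digits.
Convert: Hardness H = 5.699 GPa = 5.699e+09 Pa.
Collected in SI base units: W = 5.949 N, H = 5.699e+09 Pa, K = 8.469e-05.
Volumetric rate dV/dL = K·W/H, so: 8.469e-05 · 5.949 / 5.699e+09 = 8.841e-14 m³/m.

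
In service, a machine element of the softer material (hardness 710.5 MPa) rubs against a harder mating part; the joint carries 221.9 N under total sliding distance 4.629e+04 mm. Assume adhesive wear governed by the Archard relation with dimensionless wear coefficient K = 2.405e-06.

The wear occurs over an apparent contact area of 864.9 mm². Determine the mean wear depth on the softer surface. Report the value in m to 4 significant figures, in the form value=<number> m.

value=4.020e-08 m

All arithmetic holds full float precision; intermediate values are shown rounded. Rounded just once: 4 significant figures.
Convert: Distance L = 4.629e+04 mm = 46.29 m.
Convert: Hardness H = 710.5 MPa = 7.105e+08 Pa.
Convert: Contact area A = 864.9 mm² = 8.649e-04 m².
Restated in SI base units: W = 221.9 N, H = 7.105e+08 Pa, K = 2.405e-06.
Archard relation: V = K·W·L/H = 2.405e-06 · 221.9 · 46.29 / 7.105e+08 = 3.477e-11 m³.
Depth of wear h = V/A = 3.477e-11 / 8.649e-04 = 4.020e-08 m.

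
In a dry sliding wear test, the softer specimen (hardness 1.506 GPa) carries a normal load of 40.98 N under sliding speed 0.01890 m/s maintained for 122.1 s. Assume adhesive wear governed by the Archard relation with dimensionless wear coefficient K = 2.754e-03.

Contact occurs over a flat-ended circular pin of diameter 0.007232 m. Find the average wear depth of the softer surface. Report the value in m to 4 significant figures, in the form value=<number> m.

value=4.210e-06 m

Printed values are rounded — every step keeps full precision; a lone final rounding to four significant digits.
The distance L = v·t = 0.01890 m/s × 122.1 s = 2.308 m.
Hardness H = 1.506 GPa = 1.506e+09 Pa.
Contact area A = π·d²/4 = π·(0.007232 m)²/4 = 4.108e-05 m².
Restated in SI base units: W = 40.98 N, H = 1.506e+09 Pa, K = 2.754e-03.
Wear volume V = K·W·L/H = 2.754e-03 · 40.98 · 2.308 / 1.506e+09 = 1.729e-10 m³.
Depth of wear h = V/A = 1.729e-10 / 4.108e-05 = 4.210e-06 m.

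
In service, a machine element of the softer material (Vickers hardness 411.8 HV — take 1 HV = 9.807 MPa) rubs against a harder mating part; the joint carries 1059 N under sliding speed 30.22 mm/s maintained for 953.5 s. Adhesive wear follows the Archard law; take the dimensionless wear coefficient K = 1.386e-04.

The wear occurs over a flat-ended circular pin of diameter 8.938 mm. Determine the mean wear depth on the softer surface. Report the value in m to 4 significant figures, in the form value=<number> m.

value=1.669e-05 m

Intermediates are displayed rounded. Each operation runs at exact precision. Rounded just once, at four significant figures.
Sliding speed v = 30.22 mm/s = 0.03022 m/s. Total distance L = v·t = 0.03022 m/s × 953.5 s = 28.81 m.
Hardness H = 411.8 HV × 9.807 MPa/HV = 4039 MPa = 4.039e+09 Pa.
Pin diameter d = 8.938 mm = 0.008938 m. Contact area A = π·d²/4 = π·(0.008938 m)²/4 = 6.274e-05 m².
Working in SI base units: W = 1059 N, H = 4.039e+09 Pa, K = 1.386e-04.
Worn volume V = K·W·L/H = 1.386e-04 · 1059 · 28.81 / 4.039e+09 = 1.047e-09 m³.
Depth h = V/A = 1.047e-09 / 6.274e-05 = 1.669e-05 m.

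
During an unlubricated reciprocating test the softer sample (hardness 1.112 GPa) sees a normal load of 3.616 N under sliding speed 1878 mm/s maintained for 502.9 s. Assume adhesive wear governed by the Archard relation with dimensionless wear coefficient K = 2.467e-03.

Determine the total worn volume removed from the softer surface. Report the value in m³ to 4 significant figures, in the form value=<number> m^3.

The algebra holds exact precision. Intermediates appear rounded — a single final rounding to 4 significant digits.
Convert: Sliding speed v = 1878 mm/s = 1.878 m/s. Total distance L = v·t = 1.878 m/s × 502.9 s = 944.4 m.
Convert: Hardness H = 1.112 GPa = 1.112e+09 Pa.
Expressed in SI base units: W = 3.616 N, H = 1.112e+09 Pa, K = 2.467e-03.
Volume removed: V = K·W·L/H = 2.467e-03 · 3.616 · 944.4 / 1.112e+09 = 7.577e-09 m³.

value=7.577e-09 m^3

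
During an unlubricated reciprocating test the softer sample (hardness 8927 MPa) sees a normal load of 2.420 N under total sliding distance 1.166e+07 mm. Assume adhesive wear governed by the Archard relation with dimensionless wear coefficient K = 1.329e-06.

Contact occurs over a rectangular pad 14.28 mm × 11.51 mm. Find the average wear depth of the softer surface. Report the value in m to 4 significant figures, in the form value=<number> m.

value=2.556e-08 m

All working math keeps full precision, and intermediates are printed rounded — one last rounding, at four significant figures.
Distance covered L = 1.166e+07 mm = 1.166e+04 m.
Hardness H = 8927 MPa = 8.927e+09 Pa.
Pad sides 14.28 mm × 11.51 mm = 0.01428 m × 0.01151 m. Contact area A = 0.01428 m × 0.01151 m = 1.644e-04 m².
Working in SI base units: W = 2.420 N, H = 8.927e+09 Pa, K = 1.329e-06.
The Archard volume V = K·W·L/H = 1.329e-06 · 2.420 · 1.166e+04 / 8.927e+09 = 4.201e-12 m³.
Average depth h = V/A = 4.201e-12 / 1.644e-04 = 2.556e-08 m.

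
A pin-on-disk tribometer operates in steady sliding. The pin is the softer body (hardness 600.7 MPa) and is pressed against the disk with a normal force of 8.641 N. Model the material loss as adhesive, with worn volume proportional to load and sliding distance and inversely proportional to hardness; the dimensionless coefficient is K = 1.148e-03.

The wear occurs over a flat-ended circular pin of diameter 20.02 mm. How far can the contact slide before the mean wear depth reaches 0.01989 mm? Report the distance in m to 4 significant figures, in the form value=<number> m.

value=379.1 m

The intermediates are shown rounded — every step holds full float precision — a single final rounding: four significant figures.
Convert: Hardness H = 600.7 MPa = 6.007e+08 Pa.
Convert: Pin diameter d = 20.02 mm = 0.02002 m. Contact area A = π·d²/4 = π·(0.02002 m)²/4 = 3.148e-04 m².
Convert: Depth limit h_lim = 0.01989 mm = 1.989e-05 m.
Collected in SI base units: W = 8.641 N, H = 6.007e+08 Pa, K = 1.148e-03.
Limit volume V_lim = h_lim·A = 1.989e-05 · 3.148e-04 = 6.261e-09 m³.
Thus life L = V_lim·H/(K·W) = 6.261e-09 · 6.007e+08 / (1.148e-03 · 8.641) = 379.1 m.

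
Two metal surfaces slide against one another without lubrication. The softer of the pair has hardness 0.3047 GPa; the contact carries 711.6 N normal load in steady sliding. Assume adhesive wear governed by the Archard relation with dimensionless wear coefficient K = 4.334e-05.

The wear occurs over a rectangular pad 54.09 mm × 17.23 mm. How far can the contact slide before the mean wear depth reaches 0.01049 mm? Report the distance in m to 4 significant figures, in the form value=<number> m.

value=96.59 m

Intermediate values are shown rounded; the computation carries full precision; rounded once at the end to 4 significant figures.
Hardness H = 0.3047 GPa = 3.047e+08 Pa.
Pad sides 54.09 mm × 17.23 mm = 0.05409 m × 0.01723 m. Contact area A = 0.05409 m × 0.01723 m = 9.320e-04 m².
Depth limit h_lim = 0.01049 mm = 1.049e-05 m.
As SI base values: W = 711.6 N, H = 3.047e+08 Pa, K = 4.334e-05.
Permissible volume V_lim = h_lim·A = 1.049e-05 · 9.320e-04 = 9.776e-09 m³.
Life L = V_lim·H/(K·W) = 9.776e-09 · 3.047e+08 / (4.334e-05 · 711.6) = 96.59 m.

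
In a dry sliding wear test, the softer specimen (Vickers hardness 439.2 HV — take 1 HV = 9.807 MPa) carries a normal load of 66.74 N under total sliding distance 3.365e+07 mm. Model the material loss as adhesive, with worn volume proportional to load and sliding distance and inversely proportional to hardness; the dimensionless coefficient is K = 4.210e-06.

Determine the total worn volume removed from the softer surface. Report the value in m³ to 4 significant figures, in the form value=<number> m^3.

Each operation holds exact precision, and intermediate values appear rounded. Rounded once at the end to four significant digits.
Convert: Distance covered L = 3.365e+07 mm = 3.365e+04 m.
Convert: Hardness H = 439.2 HV × 9.807 MPa/HV = 4307 MPa = 4.307e+09 Pa.
Collected in SI base units: W = 66.74 N, H = 4.307e+09 Pa, K = 4.210e-06.
The Archard volume V = K·W·L/H = 4.210e-06 · 66.74 · 3.365e+04 / 4.307e+09 = 2.195e-09 m³.

value=2.195e-09 m^3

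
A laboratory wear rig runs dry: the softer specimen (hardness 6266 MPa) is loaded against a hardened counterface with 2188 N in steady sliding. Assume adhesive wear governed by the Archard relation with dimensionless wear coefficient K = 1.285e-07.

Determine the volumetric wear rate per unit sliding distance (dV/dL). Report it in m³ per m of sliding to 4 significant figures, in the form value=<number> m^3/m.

Intermediates are shown rounded, and the algebra keeps full float precision — a lone final rounding, at 4 significant digits.
Hardness H = 6266 MPa = 6.266e+09 Pa.
Restated in SI base units: W = 2188 N, H = 6.266e+09 Pa, K = 1.285e-07.
Wear rate dV/dL = K·W/H, so: 1.285e-07 · 2188 / 6.266e+09 = 4.487e-14 m³/m.

value=4.487e-14 m^3/m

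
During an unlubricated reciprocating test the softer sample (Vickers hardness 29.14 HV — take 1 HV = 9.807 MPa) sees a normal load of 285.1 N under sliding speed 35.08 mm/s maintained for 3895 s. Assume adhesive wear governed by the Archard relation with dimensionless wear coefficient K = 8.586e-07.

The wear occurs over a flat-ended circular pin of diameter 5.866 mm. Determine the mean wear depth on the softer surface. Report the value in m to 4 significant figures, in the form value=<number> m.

All arithmetic carries full float precision, and intermediates are shown rounded, and one final rounding: 4 significant digits.
Convert: Sliding speed v = 35.08 mm/s = 0.03508 m/s. Distance covered L = v·t = 0.03508 m/s × 3895 s = 136.6 m.
Convert: Hardness H = 29.14 HV × 9.807 MPa/HV = 285.8 MPa = 2.858e+08 Pa.
Convert: Pin diameter d = 5.866 mm = 0.005866 m. Contact area A = π·d²/4 = π·(0.005866 m)²/4 = 2.703e-05 m².
As SI base values: W = 285.1 N, H = 2.858e+08 Pa, K = 8.586e-07.
By Archard's law, V = K·W·L/H = 8.586e-07 · 285.1 · 136.6 / 2.858e+08 = 1.170e-10 m³.
Depth of wear h = V/A = 1.170e-10 / 2.703e-05 = 4.331e-06 m.

value=4.331e-06 m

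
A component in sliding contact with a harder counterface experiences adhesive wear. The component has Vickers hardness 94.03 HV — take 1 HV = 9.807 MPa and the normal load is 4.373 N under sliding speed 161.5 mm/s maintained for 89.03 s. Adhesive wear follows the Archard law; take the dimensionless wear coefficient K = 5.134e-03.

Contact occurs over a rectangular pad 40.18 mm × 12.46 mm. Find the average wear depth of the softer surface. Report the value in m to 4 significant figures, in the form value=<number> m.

The computation carries exact precision, and intermediate values are displayed rounded; rounded once at the end to 4 significant digits.
Convert: Sliding speed v = 161.5 mm/s = 0.1615 m/s. Distance L = v·t = 0.1615 m/s × 89.03 s = 14.38 m.
Convert: Hardness H = 94.03 HV × 9.807 MPa/HV = 922.2 MPa = 9.222e+08 Pa.
Convert: Pad sides 40.18 mm × 12.46 mm = 0.04018 m × 0.01246 m. Contact area A = 0.04018 m × 0.01246 m = 5.006e-04 m².
In SI base units: W = 4.373 N, H = 9.222e+08 Pa, K = 5.134e-03.
Apply Archard: V = K·W·L/H = 5.134e-03 · 4.373 · 14.38 / 9.222e+08 = 3.501e-10 m³.
Mean depth h = V/A = 3.501e-10 / 5.006e-04 = 6.992e-07 m.

value=6.992e-07 m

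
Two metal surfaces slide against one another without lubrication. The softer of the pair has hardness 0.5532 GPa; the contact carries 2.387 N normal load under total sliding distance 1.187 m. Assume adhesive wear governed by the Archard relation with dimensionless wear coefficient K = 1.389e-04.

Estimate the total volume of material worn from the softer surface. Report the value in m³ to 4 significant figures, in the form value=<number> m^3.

value=7.114e-13 m^3

All arithmetic maintains full precision. Intermediate values are displayed rounded, and a lone final rounding, at four significant figures.
Hardness H = 0.5532 GPa = 5.532e+08 Pa.
SI base units throughout: W = 2.387 N, H = 5.532e+08 Pa, K = 1.389e-04.
Volume removed: V = K·W·L/H = 1.389e-04 · 2.387 · 1.187 / 5.532e+08 = 7.114e-13 m³.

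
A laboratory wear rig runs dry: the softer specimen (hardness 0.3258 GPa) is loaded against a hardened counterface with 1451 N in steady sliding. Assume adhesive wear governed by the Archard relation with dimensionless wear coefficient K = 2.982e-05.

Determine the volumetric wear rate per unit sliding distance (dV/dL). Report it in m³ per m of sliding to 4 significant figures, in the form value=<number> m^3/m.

value=1.328e-10 m^3/m

The intermediates are shown rounded — every step carries full float precision; one last rounding, at 4 significant digits.
Convert: Hardness H = 0.3258 GPa = 3.258e+08 Pa.
In SI base units, W = 1451 N, H = 3.258e+08 Pa, K = 2.982e-05.
Sliding wear rate dV/dL = K·W/H, per unit distance: 2.982e-05 · 1451 / 3.258e+08 = 1.328e-10 m³/m.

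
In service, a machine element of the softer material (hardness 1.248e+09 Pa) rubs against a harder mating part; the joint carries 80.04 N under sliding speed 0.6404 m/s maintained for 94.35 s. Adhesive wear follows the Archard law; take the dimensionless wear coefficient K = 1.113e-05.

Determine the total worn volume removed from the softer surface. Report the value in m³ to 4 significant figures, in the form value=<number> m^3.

value=4.313e-11 m^3

The intermediates appear rounded. All arithmetic runs at exact precision; one last rounding, at 4 significant digits.
Path length L = v·t = 0.6404 m/s × 94.35 s = 60.42 m.
SI base units throughout: W = 80.04 N, H = 1.248e+09 Pa, K = 1.113e-05.
By Archard's law, V = K·W·L/H = 1.113e-05 · 80.04 · 60.42 / 1.248e+09 = 4.313e-11 m³.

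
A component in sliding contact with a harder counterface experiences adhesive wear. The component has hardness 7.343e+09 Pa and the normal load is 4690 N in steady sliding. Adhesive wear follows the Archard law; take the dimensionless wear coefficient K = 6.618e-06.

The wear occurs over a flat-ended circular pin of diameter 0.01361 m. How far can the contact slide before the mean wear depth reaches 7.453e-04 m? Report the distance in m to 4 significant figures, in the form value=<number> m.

value=2.565e+04 m

Each operation keeps exact precision, and the intermediates appear rounded — a lone final rounding: four significant digits.
Convert: Contact area A = π·d²/4 = π·(0.01361 m)²/4 = 1.455e-04 m².
SI base units throughout: W = 4690 N, H = 7.343e+09 Pa, K = 6.618e-06.
Volume at the limit: V_lim = h_lim·A = 7.453e-04 · 1.455e-04 = 1.084e-07 m³.
Sliding life L = V_lim·H/(K·W) = 1.084e-07 · 7.343e+09 / (6.618e-06 · 4690) = 2.565e+04 m.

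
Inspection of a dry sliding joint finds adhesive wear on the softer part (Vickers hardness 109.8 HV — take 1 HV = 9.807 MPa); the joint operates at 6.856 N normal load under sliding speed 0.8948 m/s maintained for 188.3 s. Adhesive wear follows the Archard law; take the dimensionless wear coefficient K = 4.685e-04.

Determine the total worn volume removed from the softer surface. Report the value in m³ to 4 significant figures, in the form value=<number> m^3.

value=5.026e-10 m^3

All arithmetic holds full precision; the intermediates appear rounded, and rounded once at the end: four significant digits.
Path length L = v·t = 0.8948 m/s × 188.3 s = 168.5 m.
Hardness H = 109.8 HV × 9.807 MPa/HV = 1077 MPa = 1.077e+09 Pa.
As SI base values: W = 6.856 N, H = 1.077e+09 Pa, K = 4.685e-04.
Wear volume V = K·W·L/H = 4.685e-04 · 6.856 · 168.5 / 1.077e+09 = 5.026e-10 m³.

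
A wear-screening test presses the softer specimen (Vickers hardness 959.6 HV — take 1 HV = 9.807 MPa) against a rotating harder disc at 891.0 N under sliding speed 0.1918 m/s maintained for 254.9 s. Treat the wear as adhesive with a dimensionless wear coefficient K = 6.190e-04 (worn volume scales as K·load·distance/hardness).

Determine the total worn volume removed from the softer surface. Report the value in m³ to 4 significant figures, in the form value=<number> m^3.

The computation maintains full float precision, and the intermediates appear rounded. Rounded once at the end: 4 significant digits.
Convert: Sliding distance L = v·t = 0.1918 m/s × 254.9 s = 48.89 m.
Convert: Hardness H = 959.6 HV × 9.807 MPa/HV = 9411 MPa = 9.411e+09 Pa.
In SI base units: W = 891.0 N, H = 9.411e+09 Pa, K = 6.190e-04.
By Archard's law, V = K·W·L/H = 6.190e-04 · 891.0 · 48.89 / 9.411e+09 = 2.865e-09 m³.

value=2.865e-09 m^3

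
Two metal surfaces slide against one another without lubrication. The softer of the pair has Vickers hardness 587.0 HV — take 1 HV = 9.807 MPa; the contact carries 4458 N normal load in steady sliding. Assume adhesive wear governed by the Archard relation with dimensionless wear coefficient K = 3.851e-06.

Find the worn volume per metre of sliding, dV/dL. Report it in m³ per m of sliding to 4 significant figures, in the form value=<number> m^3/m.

Intermediates are printed rounded. Every step keeps full float precision. Rounded once at the end: four significant figures.
Hardness H = 587.0 HV × 9.807 MPa/HV = 5757 MPa = 5.757e+09 Pa.
In SI base units, W = 4458 N, H = 5.757e+09 Pa, K = 3.851e-06.
The wear rate dV/dL = K·W/H — distance-free: 3.851e-06 · 4458 / 5.757e+09 = 2.982e-12 m³/m.

value=2.982e-12 m^3/m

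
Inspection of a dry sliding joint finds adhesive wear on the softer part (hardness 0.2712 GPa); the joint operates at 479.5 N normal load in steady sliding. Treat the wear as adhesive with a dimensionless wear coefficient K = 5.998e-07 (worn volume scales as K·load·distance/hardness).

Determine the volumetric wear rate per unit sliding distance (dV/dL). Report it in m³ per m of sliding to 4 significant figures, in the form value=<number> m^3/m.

value=1.060e-12 m^3/m

Each operation runs at full precision. Intermediate values appear rounded — one last rounding to four significant digits.
Convert: Hardness H = 0.2712 GPa = 2.712e+08 Pa.
Working in SI base units: W = 479.5 N, H = 2.712e+08 Pa, K = 5.998e-07.
The wear rate dV/dL = K·W/H, so: 5.998e-07 · 479.5 / 2.712e+08 = 1.060e-12 m³/m.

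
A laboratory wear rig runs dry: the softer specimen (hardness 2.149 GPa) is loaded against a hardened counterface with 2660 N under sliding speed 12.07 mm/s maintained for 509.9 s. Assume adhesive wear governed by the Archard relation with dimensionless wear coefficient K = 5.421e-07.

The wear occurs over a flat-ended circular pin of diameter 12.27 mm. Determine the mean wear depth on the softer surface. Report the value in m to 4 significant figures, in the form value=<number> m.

Every step runs at full float precision — intermediate values are printed rounded, and a lone final rounding: 4 significant digits.
Sliding speed v = 12.07 mm/s = 0.01207 m/s. The distance L = v·t = 0.01207 m/s × 509.9 s = 6.154 m.
Hardness H = 2.149 GPa = 2.149e+09 Pa.
Pin diameter d = 12.27 mm = 0.01227 m. Contact area A = π·d²/4 = π·(0.01227 m)²/4 = 1.182e-04 m².
SI base units throughout: W = 2660 N, H = 2.149e+09 Pa, K = 5.421e-07.
Volume removed: V = K·W·L/H = 5.421e-07 · 2660 · 6.154 / 2.149e+09 = 4.130e-12 m³.
Depth of wear h = V/A = 4.130e-12 / 1.182e-04 = 3.493e-08 m.

value=3.493e-08 m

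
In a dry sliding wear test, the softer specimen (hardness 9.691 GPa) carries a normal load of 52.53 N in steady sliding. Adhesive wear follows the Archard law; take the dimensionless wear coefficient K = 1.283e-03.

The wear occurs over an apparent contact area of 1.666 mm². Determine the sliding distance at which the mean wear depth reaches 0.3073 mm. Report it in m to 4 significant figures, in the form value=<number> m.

value=73.62 m

All arithmetic runs at full precision, and intermediate values are shown rounded; a lone final rounding, at 4 significant digits.
Hardness H = 9.691 GPa = 9.691e+09 Pa.
Contact area A = 1.666 mm² = 1.666e-06 m².
Depth limit h_lim = 0.3073 mm = 3.073e-04 m.
In SI base units: W = 52.53 N, H = 9.691e+09 Pa, K = 1.283e-03.
Wearable volume V_lim = h_lim·A = 3.073e-04 · 1.666e-06 = 5.120e-10 m³.
So the life L = V_lim·H/(K·W) = 5.120e-10 · 9.691e+09 / (1.283e-03 · 52.53) = 73.62 m.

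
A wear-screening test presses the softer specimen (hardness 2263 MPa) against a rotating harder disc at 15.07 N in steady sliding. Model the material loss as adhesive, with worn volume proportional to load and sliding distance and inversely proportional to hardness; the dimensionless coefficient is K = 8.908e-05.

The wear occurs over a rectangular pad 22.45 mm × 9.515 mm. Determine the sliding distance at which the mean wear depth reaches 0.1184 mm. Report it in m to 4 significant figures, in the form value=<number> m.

Printed values are rounded, and the computation holds full float precision; one last rounding, at four significant figures.
Convert: Hardness H = 2263 MPa = 2.263e+09 Pa.
Convert: Pad sides 22.45 mm × 9.515 mm = 0.02245 m × 0.009515 m. Contact area A = 0.02245 m × 0.009515 m = 2.136e-04 m².
Convert: Depth limit h_lim = 0.1184 mm = 1.184e-04 m.
SI base units throughout: W = 15.07 N, H = 2.263e+09 Pa, K = 8.908e-05.
Wearable volume V_lim = h_lim·A = 1.184e-04 · 2.136e-04 = 2.529e-08 m³.
Inverting, life L = V_lim·H/(K·W) = 2.529e-08 · 2.263e+09 / (8.908e-05 · 15.07) = 4.264e+04 m.

value=4.264e+04 m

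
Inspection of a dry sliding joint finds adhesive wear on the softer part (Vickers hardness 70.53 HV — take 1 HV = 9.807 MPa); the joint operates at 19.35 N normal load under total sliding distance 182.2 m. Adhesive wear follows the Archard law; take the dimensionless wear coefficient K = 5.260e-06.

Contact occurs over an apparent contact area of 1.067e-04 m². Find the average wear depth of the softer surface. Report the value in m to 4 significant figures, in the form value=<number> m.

The algebra holds exact precision — intermediate values appear rounded — rounded once at the end, at four significant figures.
Hardness H = 70.53 HV × 9.807 MPa/HV = 691.7 MPa = 6.917e+08 Pa.
Collected in SI base units: W = 19.35 N, H = 6.917e+08 Pa, K = 5.260e-06.
Volume removed: V = K·W·L/H = 5.260e-06 · 19.35 · 182.2 / 6.917e+08 = 2.681e-11 m³.
Average depth h = V/A = 2.681e-11 / 1.067e-04 = 2.513e-07 m.

value=2.513e-07 m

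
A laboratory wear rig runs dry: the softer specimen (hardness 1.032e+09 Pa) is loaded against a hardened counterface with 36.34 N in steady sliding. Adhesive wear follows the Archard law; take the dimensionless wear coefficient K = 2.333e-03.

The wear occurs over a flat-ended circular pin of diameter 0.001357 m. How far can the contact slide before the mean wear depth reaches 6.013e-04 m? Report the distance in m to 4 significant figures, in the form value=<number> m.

The intermediates are shown rounded, and the computation holds full precision, and one last rounding to 4 significant digits.
Contact area A = π·d²/4 = π·(0.001357 m)²/4 = 1.446e-06 m².
Collected in SI base units: W = 36.34 N, H = 1.032e+09 Pa, K = 2.333e-03.
Allowed volume V_lim = h_lim·A = 6.013e-04 · 1.446e-06 = 8.696e-10 m³.
So the life L = V_lim·H/(K·W) = 8.696e-10 · 1.032e+09 / (2.333e-03 · 36.34) = 10.59 m.

value=10.59 m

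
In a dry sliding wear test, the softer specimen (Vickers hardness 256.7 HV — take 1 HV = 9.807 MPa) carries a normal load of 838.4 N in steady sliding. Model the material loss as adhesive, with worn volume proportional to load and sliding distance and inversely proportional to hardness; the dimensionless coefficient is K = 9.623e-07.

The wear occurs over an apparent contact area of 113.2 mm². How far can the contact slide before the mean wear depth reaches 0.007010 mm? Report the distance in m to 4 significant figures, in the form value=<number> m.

value=2476 m

All working math maintains full precision. The intermediates are printed rounded; rounded just once to four significant digits.
Convert: Hardness H = 256.7 HV × 9.807 MPa/HV = 2517 MPa = 2.517e+09 Pa.
Convert: Contact area A = 113.2 mm² = 1.132e-04 m².
Convert: Depth limit h_lim = 0.007010 mm = 7.010e-06 m.
As SI base values: W = 838.4 N, H = 2.517e+09 Pa, K = 9.623e-07.
At the depth limit, V_lim = h_lim·A = 7.010e-06 · 1.132e-04 = 7.935e-10 m³.
Inverting, life L = V_lim·H/(K·W) = 7.935e-10 · 2.517e+09 / (9.623e-07 · 838.4) = 2476 m.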